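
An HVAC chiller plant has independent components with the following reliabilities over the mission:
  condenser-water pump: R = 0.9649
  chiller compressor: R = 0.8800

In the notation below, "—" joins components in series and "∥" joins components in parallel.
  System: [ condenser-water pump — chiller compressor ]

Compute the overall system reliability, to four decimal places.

0.8491

Series (condenser-water pump and chiller compressor): 0.964900 × 0.880000 = 0.8491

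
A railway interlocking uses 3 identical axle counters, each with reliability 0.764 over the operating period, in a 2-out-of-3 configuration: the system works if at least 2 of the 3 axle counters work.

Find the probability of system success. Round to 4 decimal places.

0.8592

R = Σ_{i=2}^{3} C(3,i) p^i (1−p)^{3−i} with p = 0.764
C(3,2)·0.764^2·0.236^1 = 0.413257
C(3,3)·0.764^3·0.236^0 = 0.445944
Sum = 0.8592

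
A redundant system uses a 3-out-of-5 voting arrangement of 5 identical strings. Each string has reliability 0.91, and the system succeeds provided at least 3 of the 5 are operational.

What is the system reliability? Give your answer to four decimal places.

R = Σ_{i=3}^{5} C(5,i) p^i (1−p)^{5−i} with p = 0.91
C(5,3)·0.91^3·0.09^2 = 0.061039
C(5,4)·0.91^4·0.09^1 = 0.308587
C(5,5)·0.91^5·0.09^0 = 0.624032
Sum = 0.9937

0.9937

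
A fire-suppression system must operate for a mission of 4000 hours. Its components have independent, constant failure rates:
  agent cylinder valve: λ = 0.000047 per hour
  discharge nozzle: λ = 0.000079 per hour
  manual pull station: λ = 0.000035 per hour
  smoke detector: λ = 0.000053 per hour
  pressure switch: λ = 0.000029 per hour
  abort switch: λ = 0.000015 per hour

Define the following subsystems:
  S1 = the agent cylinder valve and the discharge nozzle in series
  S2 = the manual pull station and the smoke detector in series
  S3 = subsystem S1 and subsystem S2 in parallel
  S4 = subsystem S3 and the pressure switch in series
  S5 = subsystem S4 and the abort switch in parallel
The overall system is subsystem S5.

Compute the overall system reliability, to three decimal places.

0.988

R(agent cylinder valve) = exp(−0.000047 × 4000) = 0.82861
R(discharge nozzle) = exp(−0.000079 × 4000) = 0.72906
R(manual pull station) = exp(−0.000035 × 4000) = 0.86936
R(smoke detector) = exp(−0.000053 × 4000) = 0.80896
R(pressure switch) = exp(−0.000029 × 4000) = 0.89048
R(abort switch) = exp(−0.000015 × 4000) = 0.94176
Series (agent cylinder valve and discharge nozzle): 0.82861 × 0.72906 = 0.60411
Series (manual pull station and smoke detector): 0.86936 × 0.80896 = 0.70328
Parallel ([0.60411] and [0.70328]): 1 − (1 − 0.60411)(1 − 0.70328) = 0.88253
Series ([0.88253] and pressure switch): 0.88253 × 0.89048 = 0.78588
Parallel ([0.78588] and abort switch): 1 − (1 − 0.78588)(1 − 0.94176) = 0.988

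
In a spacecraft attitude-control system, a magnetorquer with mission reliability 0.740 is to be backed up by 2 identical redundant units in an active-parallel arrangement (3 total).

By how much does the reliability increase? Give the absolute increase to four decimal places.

R_before = 0.740
R_after = 1 − (1 − 0.740)^3 = 0.9824
ΔR = 0.9824 − 0.740 = 0.2424

0.2424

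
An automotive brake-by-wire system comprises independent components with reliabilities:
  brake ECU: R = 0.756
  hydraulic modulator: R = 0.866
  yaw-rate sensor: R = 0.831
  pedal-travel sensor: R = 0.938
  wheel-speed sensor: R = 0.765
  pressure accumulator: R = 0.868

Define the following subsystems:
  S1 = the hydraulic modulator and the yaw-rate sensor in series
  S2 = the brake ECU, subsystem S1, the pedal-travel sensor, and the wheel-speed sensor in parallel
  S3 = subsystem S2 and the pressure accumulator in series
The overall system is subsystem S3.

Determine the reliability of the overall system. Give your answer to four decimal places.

Series (hydraulic modulator and yaw-rate sensor): 0.866000 × 0.831000 = 0.719646
Parallel (brake ECU, [0.719646], pedal-travel sensor, and wheel-speed sensor): 1 − (1 − 0.756000)(1 − 0.719646)(1 − 0.938000)(1 − 0.765000) = 0.999003
Series ([0.999003] and pressure accumulator): 0.999003 × 0.868000 = 0.8671

0.8671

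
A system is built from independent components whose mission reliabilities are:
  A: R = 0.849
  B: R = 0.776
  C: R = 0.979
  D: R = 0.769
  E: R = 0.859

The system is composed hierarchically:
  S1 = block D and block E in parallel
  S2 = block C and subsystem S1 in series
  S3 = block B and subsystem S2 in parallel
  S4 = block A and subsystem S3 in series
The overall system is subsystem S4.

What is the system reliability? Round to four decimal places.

Parallel (D and E): 1 − (1 − 0.769000)(1 − 0.859000) = 0.967429
Series (C and [0.967429]): 0.979000 × 0.967429 = 0.947113
Parallel (B and [0.947113]): 1 − (1 − 0.776000)(1 − 0.947113) = 0.988153
Series (A and [0.988153]): 0.849000 × 0.988153 = 0.8389

0.8389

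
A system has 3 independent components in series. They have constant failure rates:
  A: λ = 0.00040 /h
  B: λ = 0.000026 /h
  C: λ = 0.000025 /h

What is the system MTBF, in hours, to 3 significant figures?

2220

Series of exponential components: λ_sys = Σ λ_i
λ_sys = 0.00040 + 0.000026 + 0.000025 = 4.5100e-04 /h
MTBF = 1 / λ_sys = 2220 h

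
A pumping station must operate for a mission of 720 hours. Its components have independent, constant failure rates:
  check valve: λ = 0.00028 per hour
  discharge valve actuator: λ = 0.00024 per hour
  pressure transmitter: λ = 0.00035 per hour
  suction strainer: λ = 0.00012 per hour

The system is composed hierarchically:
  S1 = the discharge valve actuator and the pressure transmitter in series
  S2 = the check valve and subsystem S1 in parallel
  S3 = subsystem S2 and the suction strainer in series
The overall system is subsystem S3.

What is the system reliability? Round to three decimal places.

0.859

R(check valve) = exp(−0.00028 × 720) = 0.81742
R(discharge valve actuator) = exp(−0.00024 × 720) = 0.84131
R(pressure transmitter) = exp(−0.00035 × 720) = 0.77724
R(suction strainer) = exp(−0.00012 × 720) = 0.91723
Series (discharge valve actuator and pressure transmitter): 0.84131 × 0.77724 = 0.65390
Parallel (check valve and [0.65390]): 1 − (1 − 0.81742)(1 − 0.65390) = 0.93681
Series ([0.93681] and suction strainer): 0.93681 × 0.91723 = 0.859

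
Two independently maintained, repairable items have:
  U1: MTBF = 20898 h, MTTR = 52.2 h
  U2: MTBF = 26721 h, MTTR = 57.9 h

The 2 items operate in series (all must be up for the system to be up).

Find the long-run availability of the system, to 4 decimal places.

A(U1) = MTBF/(MTBF+MTTR) = 20898/(20898+52.2) = 0.997508
A(U2) = MTBF/(MTBF+MTTR) = 26721/(26721+57.9) = 0.997838
Series availability: 0.997508 × 0.997838 = 0.9954

0.9954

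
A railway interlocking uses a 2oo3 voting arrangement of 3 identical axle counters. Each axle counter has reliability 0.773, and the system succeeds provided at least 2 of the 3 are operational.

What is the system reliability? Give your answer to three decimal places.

R = Σ_{i=2}^{3} C(3,i) p^i (1−p)^{3−i} with p = 0.773
C(3,2)·0.773^2·0.227^1 = 0.40692
C(3,3)·0.773^3·0.227^0 = 0.46189
Sum = 0.869

0.869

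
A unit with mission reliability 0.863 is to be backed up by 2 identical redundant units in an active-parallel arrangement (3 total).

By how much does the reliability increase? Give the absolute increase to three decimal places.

R_before = 0.863
R_after = 1 − (1 − 0.863)^3 = 0.997
ΔR = 0.997 − 0.863 = 0.134

0.134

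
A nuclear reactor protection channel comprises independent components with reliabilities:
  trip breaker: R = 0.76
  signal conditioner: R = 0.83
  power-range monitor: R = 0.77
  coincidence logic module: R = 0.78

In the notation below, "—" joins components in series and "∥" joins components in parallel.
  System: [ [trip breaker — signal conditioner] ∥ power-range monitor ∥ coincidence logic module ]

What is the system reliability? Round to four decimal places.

Series (trip breaker and signal conditioner): 0.760000 × 0.830000 = 0.630800
Parallel ([0.630800], power-range monitor, and coincidence logic module): 1 − (1 − 0.630800)(1 − 0.770000)(1 − 0.780000) = 0.9813

0.9813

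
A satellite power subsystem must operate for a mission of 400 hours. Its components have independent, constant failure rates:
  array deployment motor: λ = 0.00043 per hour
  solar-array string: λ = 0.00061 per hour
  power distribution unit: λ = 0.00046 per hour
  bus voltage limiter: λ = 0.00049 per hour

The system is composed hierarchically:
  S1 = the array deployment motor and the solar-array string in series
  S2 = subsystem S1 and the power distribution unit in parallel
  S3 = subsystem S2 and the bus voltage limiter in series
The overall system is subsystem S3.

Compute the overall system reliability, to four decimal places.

0.7750

R(array deployment motor) = exp(−0.00043 × 400) = 0.841979
R(solar-array string) = exp(−0.00061 × 400) = 0.783488
R(power distribution unit) = exp(−0.00046 × 400) = 0.831936
R(bus voltage limiter) = exp(−0.00049 × 400) = 0.822012
Series (array deployment motor and solar-array string): 0.841979 × 0.783488 = 0.659680
Parallel ([0.659680] and power distribution unit): 1 − (1 − 0.659680)(1 − 0.831936) = 0.942804
Series ([0.942804] and bus voltage limiter): 0.942804 × 0.822012 = 0.7750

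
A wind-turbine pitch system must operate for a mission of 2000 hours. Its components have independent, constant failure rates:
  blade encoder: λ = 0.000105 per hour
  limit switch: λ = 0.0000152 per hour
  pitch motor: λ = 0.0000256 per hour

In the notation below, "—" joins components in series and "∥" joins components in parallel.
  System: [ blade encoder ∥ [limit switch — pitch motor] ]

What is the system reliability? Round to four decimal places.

R(blade encoder) = exp(−0.000105 × 2000) = 0.810584
R(limit switch) = exp(−0.0000152 × 2000) = 0.970057
R(pitch motor) = exp(−0.0000256 × 2000) = 0.950089
Series (limit switch and pitch motor): 0.970057 × 0.950089 = 0.921640
Parallel (blade encoder and [0.921640]): 1 − (1 − 0.810584)(1 − 0.921640) = 0.9852

0.9852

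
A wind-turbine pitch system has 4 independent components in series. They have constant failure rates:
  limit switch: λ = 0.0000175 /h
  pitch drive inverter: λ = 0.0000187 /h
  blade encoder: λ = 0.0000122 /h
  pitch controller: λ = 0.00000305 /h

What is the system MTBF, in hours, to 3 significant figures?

Series of exponential components: λ_sys = Σ λ_i
λ_sys = 0.0000175 + 0.0000187 + 0.0000122 + 0.00000305 = 5.1450e-05 /h
MTBF = 1 / λ_sys = 19400 h

19400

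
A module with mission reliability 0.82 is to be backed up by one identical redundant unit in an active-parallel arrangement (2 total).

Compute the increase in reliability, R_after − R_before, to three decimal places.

0.148

R_before = 0.82
R_after = 1 − (1 − 0.82)^2 = 0.968
ΔR = 0.968 − 0.82 = 0.148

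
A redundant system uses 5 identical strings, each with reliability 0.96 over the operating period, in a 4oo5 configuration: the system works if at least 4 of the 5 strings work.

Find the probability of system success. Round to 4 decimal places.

0.9852

R = Σ_{i=4}^{5} C(5,i) p^i (1−p)^{5−i} with p = 0.96
C(5,4)·0.96^4·0.04^1 = 0.169869
C(5,5)·0.96^5·0.04^0 = 0.815373
Sum = 0.9852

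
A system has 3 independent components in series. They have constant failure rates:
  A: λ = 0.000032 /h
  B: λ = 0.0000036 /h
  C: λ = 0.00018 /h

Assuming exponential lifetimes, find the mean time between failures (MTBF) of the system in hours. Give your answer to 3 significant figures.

Series of exponential components: λ_sys = Σ λ_i
λ_sys = 0.000032 + 0.0000036 + 0.00018 = 2.1560e-04 /h
MTBF = 1 / λ_sys = 4640 h

4640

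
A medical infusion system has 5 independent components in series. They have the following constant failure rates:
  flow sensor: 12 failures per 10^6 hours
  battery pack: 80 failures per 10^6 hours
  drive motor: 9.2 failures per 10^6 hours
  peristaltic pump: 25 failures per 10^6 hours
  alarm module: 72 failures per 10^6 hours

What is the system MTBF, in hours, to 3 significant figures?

Series of exponential components: λ_sys = Σ λ_i
λ_sys = 0.000012 + 0.000080 + 0.0000092 + 0.000025 + 0.000072 = 1.9820e-04 /h
MTBF = 1 / λ_sys = 5050 h

5050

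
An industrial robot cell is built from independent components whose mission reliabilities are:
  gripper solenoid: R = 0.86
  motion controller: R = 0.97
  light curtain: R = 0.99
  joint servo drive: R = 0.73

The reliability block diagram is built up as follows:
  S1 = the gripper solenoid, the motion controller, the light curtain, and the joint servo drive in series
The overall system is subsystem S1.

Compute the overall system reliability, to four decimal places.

Series (gripper solenoid, motion controller, light curtain, and joint servo drive): 0.860000 × 0.970000 × 0.990000 × 0.730000 = 0.6029

0.6029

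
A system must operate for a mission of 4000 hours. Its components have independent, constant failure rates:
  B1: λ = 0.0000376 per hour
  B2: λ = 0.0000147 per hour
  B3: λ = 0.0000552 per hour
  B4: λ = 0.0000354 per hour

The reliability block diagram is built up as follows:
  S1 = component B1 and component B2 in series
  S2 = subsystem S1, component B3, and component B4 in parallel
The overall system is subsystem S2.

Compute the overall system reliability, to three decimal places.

0.995

R(B1) = exp(−0.0000376 × 4000) = 0.86036
R(B2) = exp(−0.0000147 × 4000) = 0.94290
R(B3) = exp(−0.0000552 × 4000) = 0.80188
R(B4) = exp(−0.0000354 × 4000) = 0.86797
Series (B1 and B2): 0.86036 × 0.94290 = 0.81123
Parallel ([0.81123], B3, and B4): 1 − (1 − 0.81123)(1 − 0.80188)(1 − 0.86797) = 0.995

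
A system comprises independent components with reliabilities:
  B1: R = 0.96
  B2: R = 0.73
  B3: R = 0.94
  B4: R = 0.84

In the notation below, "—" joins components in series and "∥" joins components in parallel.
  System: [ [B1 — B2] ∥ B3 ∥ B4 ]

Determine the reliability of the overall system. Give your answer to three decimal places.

Series (B1 and B2): 0.96000 × 0.73000 = 0.70080
Parallel ([0.70080], B3, and B4): 1 − (1 − 0.70080)(1 − 0.94000)(1 − 0.84000) = 0.997

0.997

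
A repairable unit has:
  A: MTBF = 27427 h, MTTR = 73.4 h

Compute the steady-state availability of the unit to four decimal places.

0.9973

A(A) = MTBF/(MTBF+MTTR) = 27427/(27427+73.4) = 0.9973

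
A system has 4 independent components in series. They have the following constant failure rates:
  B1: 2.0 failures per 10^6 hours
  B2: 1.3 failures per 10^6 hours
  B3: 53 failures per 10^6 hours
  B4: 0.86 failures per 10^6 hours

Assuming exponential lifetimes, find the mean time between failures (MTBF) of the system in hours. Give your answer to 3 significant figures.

17500

Series of exponential components: λ_sys = Σ λ_i
λ_sys = 0.0000020 + 0.0000013 + 0.000053 + 0.00000086 = 5.7160e-05 /h
MTBF = 1 / λ_sys = 17500 h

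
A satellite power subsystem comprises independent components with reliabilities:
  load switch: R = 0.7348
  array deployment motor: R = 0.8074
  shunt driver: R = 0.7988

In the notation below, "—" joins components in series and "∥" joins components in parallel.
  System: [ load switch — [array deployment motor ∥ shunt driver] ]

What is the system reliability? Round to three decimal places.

0.706

Parallel (array deployment motor and shunt driver): 1 − (1 − 0.80740)(1 − 0.79880) = 0.96125
Series (load switch and [0.96125]): 0.73480 × 0.96125 = 0.706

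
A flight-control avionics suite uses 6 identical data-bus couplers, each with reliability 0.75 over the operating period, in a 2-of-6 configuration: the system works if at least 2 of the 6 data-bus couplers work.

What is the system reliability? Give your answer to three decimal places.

R = Σ_{i=2}^{6} C(6,i) p^i (1−p)^{6−i} with p = 0.75
C(6,2)·0.75^2·0.25^4 = 0.03296
C(6,3)·0.75^3·0.25^3 = 0.13184
C(6,4)·0.75^4·0.25^2 = 0.29663
C(6,5)·0.75^5·0.25^1 = 0.35596
C(6,6)·0.75^6·0.25^0 = 0.17798
Sum = 0.995

0.995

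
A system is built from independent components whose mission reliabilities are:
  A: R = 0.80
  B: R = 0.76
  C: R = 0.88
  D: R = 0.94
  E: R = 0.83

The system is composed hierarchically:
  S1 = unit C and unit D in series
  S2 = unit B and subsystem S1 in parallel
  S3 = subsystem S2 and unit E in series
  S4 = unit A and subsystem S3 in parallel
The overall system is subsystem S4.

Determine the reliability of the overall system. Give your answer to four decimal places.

Series (C and D): 0.880000 × 0.940000 = 0.827200
Parallel (B and [0.827200]): 1 − (1 − 0.760000)(1 − 0.827200) = 0.958528
Series ([0.958528] and E): 0.958528 × 0.830000 = 0.795578
Parallel (A and [0.795578]): 1 − (1 − 0.800000)(1 − 0.795578) = 0.9591

0.9591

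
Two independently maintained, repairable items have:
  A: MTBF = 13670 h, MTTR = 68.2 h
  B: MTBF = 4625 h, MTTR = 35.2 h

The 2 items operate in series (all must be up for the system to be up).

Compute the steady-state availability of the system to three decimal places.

A(A) = MTBF/(MTBF+MTTR) = 13670/(13670+68.2) = 0.995036
A(B) = MTBF/(MTBF+MTTR) = 4625/(4625+35.2) = 0.992447
Series availability: 0.995036 × 0.992447 = 0.988

0.988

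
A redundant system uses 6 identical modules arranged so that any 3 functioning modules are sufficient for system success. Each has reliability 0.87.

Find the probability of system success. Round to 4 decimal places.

0.9966

R = Σ_{i=3}^{6} C(6,i) p^i (1−p)^{6−i} with p = 0.87
C(6,3)·0.87^3·0.13^3 = 0.028935
C(6,4)·0.87^4·0.13^2 = 0.145230
C(6,5)·0.87^5·0.13^1 = 0.388768
C(6,6)·0.87^6·0.13^0 = 0.433626
Sum = 0.9966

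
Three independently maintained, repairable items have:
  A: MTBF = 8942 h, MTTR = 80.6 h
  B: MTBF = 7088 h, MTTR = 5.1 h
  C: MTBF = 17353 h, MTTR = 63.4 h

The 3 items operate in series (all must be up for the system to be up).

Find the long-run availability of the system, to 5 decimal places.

A(A) = MTBF/(MTBF+MTTR) = 8942/(8942+80.6) = 0.991067
A(B) = MTBF/(MTBF+MTTR) = 7088/(7088+5.1) = 0.999281
A(C) = MTBF/(MTBF+MTTR) = 17353/(17353+63.4) = 0.996360
Series availability: 0.991067 × 0.999281 × 0.996360 = 0.98675

0.98675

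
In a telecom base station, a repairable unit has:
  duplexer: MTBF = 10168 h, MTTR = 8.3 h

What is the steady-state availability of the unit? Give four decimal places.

0.9992

A(duplexer) = MTBF/(MTBF+MTTR) = 10168/(10168+8.3) = 0.9992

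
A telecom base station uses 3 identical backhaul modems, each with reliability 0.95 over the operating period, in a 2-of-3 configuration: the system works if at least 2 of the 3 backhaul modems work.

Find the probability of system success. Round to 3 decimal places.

0.993

R = Σ_{i=2}^{3} C(3,i) p^i (1−p)^{3−i} with p = 0.95
C(3,2)·0.95^2·0.05^1 = 0.13538
C(3,3)·0.95^3·0.05^0 = 0.85738
Sum = 0.993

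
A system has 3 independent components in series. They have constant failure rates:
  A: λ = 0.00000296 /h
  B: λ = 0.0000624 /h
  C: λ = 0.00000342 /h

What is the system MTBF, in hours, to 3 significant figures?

14500

Series of exponential components: λ_sys = Σ λ_i
λ_sys = 0.00000296 + 0.0000624 + 0.00000342 = 6.8780e-05 /h
MTBF = 1 / λ_sys = 14500 h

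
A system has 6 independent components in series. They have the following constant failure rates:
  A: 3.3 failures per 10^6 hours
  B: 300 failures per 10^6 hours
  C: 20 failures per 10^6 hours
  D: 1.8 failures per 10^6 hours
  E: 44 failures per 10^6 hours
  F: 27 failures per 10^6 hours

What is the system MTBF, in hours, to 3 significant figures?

2520

Series of exponential components: λ_sys = Σ λ_i
λ_sys = 0.0000033 + 0.00030 + 0.000020 + 0.0000018 + 0.000044 + 0.000027 = 3.9610e-04 /h
MTBF = 1 / λ_sys = 2520 h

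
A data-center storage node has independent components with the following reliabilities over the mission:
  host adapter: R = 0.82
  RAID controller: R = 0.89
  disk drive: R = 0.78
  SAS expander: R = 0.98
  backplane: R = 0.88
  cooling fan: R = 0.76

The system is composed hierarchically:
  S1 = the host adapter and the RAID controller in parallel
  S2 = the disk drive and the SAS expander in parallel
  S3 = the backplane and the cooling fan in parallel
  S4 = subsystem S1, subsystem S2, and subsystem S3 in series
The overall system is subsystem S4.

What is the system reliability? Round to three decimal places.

Parallel (host adapter and RAID controller): 1 − (1 − 0.82000)(1 − 0.89000) = 0.98020
Parallel (disk drive and SAS expander): 1 − (1 − 0.78000)(1 − 0.98000) = 0.99560
Parallel (backplane and cooling fan): 1 − (1 − 0.88000)(1 − 0.76000) = 0.97120
Series ([0.98020], [0.99560], and [0.97120]): 0.98020 × 0.99560 × 0.97120 = 0.948

0.948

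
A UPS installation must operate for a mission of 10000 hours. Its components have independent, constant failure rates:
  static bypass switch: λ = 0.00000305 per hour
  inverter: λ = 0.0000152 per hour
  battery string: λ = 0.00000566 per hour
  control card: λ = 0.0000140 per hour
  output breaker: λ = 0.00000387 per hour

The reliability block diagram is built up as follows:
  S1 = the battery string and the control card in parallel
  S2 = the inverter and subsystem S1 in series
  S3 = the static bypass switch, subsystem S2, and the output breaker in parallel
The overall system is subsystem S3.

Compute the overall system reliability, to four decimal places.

0.9998

R(static bypass switch) = exp(−0.00000305 × 10000) = 0.969960
R(inverter) = exp(−0.0000152 × 10000) = 0.858988
R(battery string) = exp(−0.00000566 × 10000) = 0.944972
R(control card) = exp(−0.0000140 × 10000) = 0.869358
R(output breaker) = exp(−0.00000387 × 10000) = 0.962039
Parallel (battery string and control card): 1 − (1 − 0.944972)(1 − 0.869358) = 0.992811
Series (inverter and [0.992811]): 0.858988 × 0.992811 = 0.852813
Parallel (static bypass switch, [0.852813], and output breaker): 1 − (1 − 0.969960)(1 − 0.852813)(1 − 0.962039) = 0.9998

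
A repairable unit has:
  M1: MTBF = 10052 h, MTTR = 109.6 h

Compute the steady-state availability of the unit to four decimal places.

A(M1) = MTBF/(MTBF+MTTR) = 10052/(10052+109.6) = 0.9892

0.9892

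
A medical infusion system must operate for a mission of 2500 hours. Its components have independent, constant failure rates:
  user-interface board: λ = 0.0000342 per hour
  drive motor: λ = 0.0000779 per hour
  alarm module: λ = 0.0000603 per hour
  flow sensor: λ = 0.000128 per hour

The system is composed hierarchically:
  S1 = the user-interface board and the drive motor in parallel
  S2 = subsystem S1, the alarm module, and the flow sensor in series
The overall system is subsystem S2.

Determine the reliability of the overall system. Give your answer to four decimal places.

R(user-interface board) = exp(−0.0000342 × 2500) = 0.918053
R(drive motor) = exp(−0.0000779 × 2500) = 0.823040
R(alarm module) = exp(−0.0000603 × 2500) = 0.860063
R(flow sensor) = exp(−0.000128 × 2500) = 0.726149
Parallel (user-interface board and drive motor): 1 − (1 − 0.918053)(1 − 0.823040) = 0.985499
Series ([0.985499], alarm module, and flow sensor): 0.985499 × 0.860063 × 0.726149 = 0.6155

0.6155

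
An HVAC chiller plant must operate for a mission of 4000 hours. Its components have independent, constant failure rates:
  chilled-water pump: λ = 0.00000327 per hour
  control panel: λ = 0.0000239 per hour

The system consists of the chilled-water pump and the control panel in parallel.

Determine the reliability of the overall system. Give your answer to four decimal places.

R(chilled-water pump) = exp(−0.00000327 × 4000) = 0.987005
R(control panel) = exp(−0.0000239 × 4000) = 0.908827
Parallel (chilled-water pump and control panel): 1 − (1 − 0.987005)(1 − 0.908827) = 0.9988

0.9988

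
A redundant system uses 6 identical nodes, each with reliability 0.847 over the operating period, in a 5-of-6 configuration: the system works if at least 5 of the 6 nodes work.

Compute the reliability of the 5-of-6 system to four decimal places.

0.7694

R = Σ_{i=5}^{6} C(6,i) p^i (1−p)^{6−i} with p = 0.847
C(6,5)·0.847^5·0.153^1 = 0.400184
C(6,6)·0.847^6·0.153^0 = 0.369233
Sum = 0.7694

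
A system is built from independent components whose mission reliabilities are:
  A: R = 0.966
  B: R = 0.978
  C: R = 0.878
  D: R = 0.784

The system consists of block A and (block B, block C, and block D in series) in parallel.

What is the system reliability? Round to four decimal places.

0.9889

Series (B, C, and D): 0.978000 × 0.878000 × 0.784000 = 0.673208
Parallel (A and [0.673208]): 1 − (1 − 0.966000)(1 − 0.673208) = 0.9889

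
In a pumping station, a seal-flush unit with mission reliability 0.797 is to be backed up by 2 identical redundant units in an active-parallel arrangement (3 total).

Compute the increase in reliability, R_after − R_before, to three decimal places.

R_before = 0.797
R_after = 1 − (1 − 0.797)^3 = 0.992
ΔR = 0.992 − 0.797 = 0.195

0.195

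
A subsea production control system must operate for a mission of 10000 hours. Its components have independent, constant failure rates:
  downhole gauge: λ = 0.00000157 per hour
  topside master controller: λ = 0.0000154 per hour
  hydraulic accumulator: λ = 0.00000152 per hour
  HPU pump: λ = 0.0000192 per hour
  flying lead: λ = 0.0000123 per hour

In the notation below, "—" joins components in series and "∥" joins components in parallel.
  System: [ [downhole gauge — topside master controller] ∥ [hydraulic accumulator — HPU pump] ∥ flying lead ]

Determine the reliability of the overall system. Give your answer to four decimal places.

0.9966

R(downhole gauge) = exp(−0.00000157 × 10000) = 0.984423
R(topside master controller) = exp(−0.0000154 × 10000) = 0.857272
R(hydraulic accumulator) = exp(−0.00000152 × 10000) = 0.984915
R(HPU pump) = exp(−0.0000192 × 10000) = 0.825307
R(flying lead) = exp(−0.0000123 × 10000) = 0.884264
Series (downhole gauge and topside master controller): 0.984423 × 0.857272 = 0.843918
Series (hydraulic accumulator and HPU pump): 0.984915 × 0.825307 = 0.812857
Parallel ([0.843918], [0.812857], and flying lead): 1 − (1 − 0.843918)(1 − 0.812857)(1 − 0.884264) = 0.9966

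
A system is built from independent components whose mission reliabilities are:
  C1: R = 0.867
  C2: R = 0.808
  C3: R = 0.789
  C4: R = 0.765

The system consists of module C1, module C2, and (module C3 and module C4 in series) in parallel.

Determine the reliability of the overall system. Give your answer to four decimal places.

0.9899

Series (C3 and C4): 0.789000 × 0.765000 = 0.603585
Parallel (C1, C2, and [0.603585]): 1 − (1 − 0.867000)(1 − 0.808000)(1 − 0.603585) = 0.9899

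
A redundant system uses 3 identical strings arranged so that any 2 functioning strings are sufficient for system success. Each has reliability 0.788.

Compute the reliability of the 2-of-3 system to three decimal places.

0.884

R = Σ_{i=2}^{3} C(3,i) p^i (1−p)^{3−i} with p = 0.788
C(3,2)·0.788^2·0.212^1 = 0.39492
C(3,3)·0.788^3·0.212^0 = 0.48930
Sum = 0.884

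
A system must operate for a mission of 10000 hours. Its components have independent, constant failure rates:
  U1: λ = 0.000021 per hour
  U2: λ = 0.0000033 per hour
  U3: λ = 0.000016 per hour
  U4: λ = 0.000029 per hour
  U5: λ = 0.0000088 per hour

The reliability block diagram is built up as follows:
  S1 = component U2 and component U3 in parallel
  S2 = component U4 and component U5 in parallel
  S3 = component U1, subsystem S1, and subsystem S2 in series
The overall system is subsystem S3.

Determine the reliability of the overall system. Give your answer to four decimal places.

0.7896

R(U1) = exp(−0.000021 × 10000) = 0.810584
R(U2) = exp(−0.0000033 × 10000) = 0.967539
R(U3) = exp(−0.000016 × 10000) = 0.852144
R(U4) = exp(−0.000029 × 10000) = 0.748264
R(U5) = exp(−0.0000088 × 10000) = 0.915761
Parallel (U2 and U3): 1 − (1 − 0.967539)(1 − 0.852144) = 0.995200
Parallel (U4 and U5): 1 − (1 − 0.748264)(1 − 0.915761) = 0.978794
Series (U1, [0.995200], and [0.978794]): 0.810584 × 0.995200 × 0.978794 = 0.7896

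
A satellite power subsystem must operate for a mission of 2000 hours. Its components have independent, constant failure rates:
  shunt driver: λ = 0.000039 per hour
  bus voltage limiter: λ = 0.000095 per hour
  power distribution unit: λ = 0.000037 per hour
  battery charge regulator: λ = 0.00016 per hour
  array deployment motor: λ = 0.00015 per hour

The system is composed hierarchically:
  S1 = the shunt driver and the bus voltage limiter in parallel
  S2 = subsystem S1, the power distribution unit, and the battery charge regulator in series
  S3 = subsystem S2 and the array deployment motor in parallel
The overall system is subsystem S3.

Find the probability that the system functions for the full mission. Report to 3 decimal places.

0.913

R(shunt driver) = exp(−0.000039 × 2000) = 0.92496
R(bus voltage limiter) = exp(−0.000095 × 2000) = 0.82696
R(power distribution unit) = exp(−0.000037 × 2000) = 0.92867
R(battery charge regulator) = exp(−0.00016 × 2000) = 0.72615
R(array deployment motor) = exp(−0.00015 × 2000) = 0.74082
Parallel (shunt driver and bus voltage limiter): 1 − (1 − 0.92496)(1 − 0.82696) = 0.98702
Series ([0.98702], power distribution unit, and battery charge regulator): 0.98702 × 0.92867 × 0.72615 = 0.66560
Parallel ([0.66560] and array deployment motor): 1 − (1 − 0.66560)(1 − 0.74082) = 0.913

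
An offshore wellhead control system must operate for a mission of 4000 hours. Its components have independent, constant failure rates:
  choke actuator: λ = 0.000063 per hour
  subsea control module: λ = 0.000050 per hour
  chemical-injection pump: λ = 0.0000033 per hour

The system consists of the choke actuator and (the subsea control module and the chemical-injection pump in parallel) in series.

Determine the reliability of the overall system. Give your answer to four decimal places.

0.7754

R(choke actuator) = exp(−0.000063 × 4000) = 0.777245
R(subsea control module) = exp(−0.000050 × 4000) = 0.818731
R(chemical-injection pump) = exp(−0.0000033 × 4000) = 0.986887
Parallel (subsea control module and chemical-injection pump): 1 − (1 − 0.818731)(1 − 0.986887) = 0.997623
Series (choke actuator and [0.997623]): 0.777245 × 0.997623 = 0.7754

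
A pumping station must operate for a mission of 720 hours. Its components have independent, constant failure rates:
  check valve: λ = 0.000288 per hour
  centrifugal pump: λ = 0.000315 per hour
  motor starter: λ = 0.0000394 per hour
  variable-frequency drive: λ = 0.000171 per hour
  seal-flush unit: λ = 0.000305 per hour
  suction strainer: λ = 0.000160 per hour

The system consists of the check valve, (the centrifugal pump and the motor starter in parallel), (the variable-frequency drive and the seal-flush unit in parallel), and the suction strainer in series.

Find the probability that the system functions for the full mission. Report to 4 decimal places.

0.7037

R(check valve) = exp(−0.000288 × 720) = 0.812727
R(centrifugal pump) = exp(−0.000315 × 720) = 0.797080
R(motor starter) = exp(−0.0000394 × 720) = 0.972031
R(variable-frequency drive) = exp(−0.000171 × 720) = 0.884158
R(seal-flush unit) = exp(−0.000305 × 720) = 0.802840
R(suction strainer) = exp(−0.000160 × 720) = 0.891188
Parallel (centrifugal pump and motor starter): 1 − (1 − 0.797080)(1 − 0.972031) = 0.994325
Parallel (variable-frequency drive and seal-flush unit): 1 − (1 − 0.884158)(1 − 0.802840) = 0.977161
Series (check valve, [0.994325], [0.977161], and suction strainer): 0.812727 × 0.994325 × 0.977161 × 0.891188 = 0.7037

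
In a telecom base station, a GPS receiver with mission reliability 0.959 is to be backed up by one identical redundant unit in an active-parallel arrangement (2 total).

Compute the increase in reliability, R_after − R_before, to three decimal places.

R_before = 0.959
R_after = 1 − (1 − 0.959)^2 = 0.998
ΔR = 0.998 − 0.959 = 0.039

0.039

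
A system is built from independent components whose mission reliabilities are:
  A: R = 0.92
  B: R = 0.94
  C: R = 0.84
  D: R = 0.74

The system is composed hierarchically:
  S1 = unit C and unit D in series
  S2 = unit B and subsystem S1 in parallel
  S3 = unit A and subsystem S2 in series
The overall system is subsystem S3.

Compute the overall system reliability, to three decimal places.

0.899

Series (C and D): 0.84000 × 0.74000 = 0.62160
Parallel (B and [0.62160]): 1 − (1 − 0.94000)(1 − 0.62160) = 0.97730
Series (A and [0.97730]): 0.92000 × 0.97730 = 0.899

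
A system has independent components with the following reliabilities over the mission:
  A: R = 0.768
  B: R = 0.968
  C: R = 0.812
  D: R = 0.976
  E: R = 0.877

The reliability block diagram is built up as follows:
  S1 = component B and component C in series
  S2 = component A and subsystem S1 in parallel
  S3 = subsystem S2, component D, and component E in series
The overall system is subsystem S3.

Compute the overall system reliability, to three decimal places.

0.813

Series (B and C): 0.96800 × 0.81200 = 0.78602
Parallel (A and [0.78602]): 1 − (1 − 0.76800)(1 − 0.78602) = 0.95036
Series ([0.95036], D, and E): 0.95036 × 0.97600 × 0.87700 = 0.813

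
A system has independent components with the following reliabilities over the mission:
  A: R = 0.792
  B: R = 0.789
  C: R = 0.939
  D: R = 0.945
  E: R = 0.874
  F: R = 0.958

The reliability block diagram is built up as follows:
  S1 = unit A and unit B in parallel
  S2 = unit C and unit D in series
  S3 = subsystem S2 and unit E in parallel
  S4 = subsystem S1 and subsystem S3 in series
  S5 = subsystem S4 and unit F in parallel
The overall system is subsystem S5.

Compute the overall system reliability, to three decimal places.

Parallel (A and B): 1 − (1 − 0.79200)(1 − 0.78900) = 0.95611
Series (C and D): 0.93900 × 0.94500 = 0.88736
Parallel ([0.88736] and E): 1 − (1 − 0.88736)(1 − 0.87400) = 0.98581
Series ([0.95611] and [0.98581]): 0.95611 × 0.98581 = 0.94254
Parallel ([0.94254] and F): 1 − (1 − 0.94254)(1 − 0.95800) = 0.998

0.998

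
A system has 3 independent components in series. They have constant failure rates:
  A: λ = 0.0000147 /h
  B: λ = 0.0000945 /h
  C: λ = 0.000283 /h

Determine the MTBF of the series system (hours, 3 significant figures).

Series of exponential components: λ_sys = Σ λ_i
λ_sys = 0.0000147 + 0.0000945 + 0.000283 = 3.9220e-04 /h
MTBF = 1 / λ_sys = 2550 h

2550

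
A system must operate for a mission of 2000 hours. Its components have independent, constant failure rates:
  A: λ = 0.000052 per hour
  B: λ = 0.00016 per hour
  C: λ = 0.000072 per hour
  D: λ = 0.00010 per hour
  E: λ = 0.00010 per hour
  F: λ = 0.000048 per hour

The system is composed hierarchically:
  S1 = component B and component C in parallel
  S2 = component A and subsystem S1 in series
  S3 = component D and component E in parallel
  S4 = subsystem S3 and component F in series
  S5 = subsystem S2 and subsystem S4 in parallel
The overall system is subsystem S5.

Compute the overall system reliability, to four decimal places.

R(A) = exp(−0.000052 × 2000) = 0.901225
R(B) = exp(−0.00016 × 2000) = 0.726149
R(C) = exp(−0.000072 × 2000) = 0.865888
R(D) = exp(−0.00010 × 2000) = 0.818731
R(E) = exp(−0.00010 × 2000) = 0.818731
R(F) = exp(−0.000048 × 2000) = 0.908464
Parallel (B and C): 1 − (1 − 0.726149)(1 − 0.865888) = 0.963273
Series (A and [0.963273]): 0.901225 × 0.963273 = 0.868126
Parallel (D and E): 1 − (1 − 0.818731)(1 − 0.818731) = 0.967142
Series ([0.967142] and F): 0.967142 × 0.908464 = 0.878614
Parallel ([0.868126] and [0.878614]): 1 − (1 − 0.868126)(1 − 0.878614) = 0.9840

0.9840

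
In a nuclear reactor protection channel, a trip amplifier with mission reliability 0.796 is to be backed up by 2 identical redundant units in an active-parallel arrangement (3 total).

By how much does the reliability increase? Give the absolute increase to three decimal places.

R_before = 0.796
R_after = 1 − (1 − 0.796)^3 = 0.992
ΔR = 0.992 − 0.796 = 0.196

0.196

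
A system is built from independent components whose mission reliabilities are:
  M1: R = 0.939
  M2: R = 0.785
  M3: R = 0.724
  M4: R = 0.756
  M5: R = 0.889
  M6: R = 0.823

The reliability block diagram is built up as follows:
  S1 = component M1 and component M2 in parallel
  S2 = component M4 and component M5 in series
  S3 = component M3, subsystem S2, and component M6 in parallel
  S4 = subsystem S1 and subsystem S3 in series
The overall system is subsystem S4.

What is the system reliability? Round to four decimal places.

0.9711

Parallel (M1 and M2): 1 − (1 − 0.939000)(1 − 0.785000) = 0.986885
Series (M4 and M5): 0.756000 × 0.889000 = 0.672084
Parallel (M3, [0.672084], and M6): 1 − (1 − 0.724000)(1 − 0.672084)(1 − 0.823000) = 0.983981
Series ([0.986885] and [0.983981]): 0.986885 × 0.983981 = 0.9711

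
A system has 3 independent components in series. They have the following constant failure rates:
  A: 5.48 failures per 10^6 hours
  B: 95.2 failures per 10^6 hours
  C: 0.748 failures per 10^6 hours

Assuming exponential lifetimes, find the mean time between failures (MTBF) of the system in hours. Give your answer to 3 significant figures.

9860

Series of exponential components: λ_sys = Σ λ_i
λ_sys = 0.00000548 + 0.0000952 + 0.000000748 = 1.0143e-04 /h
MTBF = 1 / λ_sys = 9860 h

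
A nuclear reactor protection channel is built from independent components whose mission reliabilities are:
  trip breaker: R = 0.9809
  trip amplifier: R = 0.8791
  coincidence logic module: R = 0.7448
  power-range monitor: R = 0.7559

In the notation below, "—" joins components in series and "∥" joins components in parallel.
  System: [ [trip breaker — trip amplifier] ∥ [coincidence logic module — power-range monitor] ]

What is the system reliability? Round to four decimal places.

Series (trip breaker and trip amplifier): 0.980900 × 0.879100 = 0.862309
Series (coincidence logic module and power-range monitor): 0.744800 × 0.755900 = 0.562994
Parallel ([0.862309] and [0.562994]): 1 − (1 − 0.862309)(1 − 0.562994) = 0.9398

0.9398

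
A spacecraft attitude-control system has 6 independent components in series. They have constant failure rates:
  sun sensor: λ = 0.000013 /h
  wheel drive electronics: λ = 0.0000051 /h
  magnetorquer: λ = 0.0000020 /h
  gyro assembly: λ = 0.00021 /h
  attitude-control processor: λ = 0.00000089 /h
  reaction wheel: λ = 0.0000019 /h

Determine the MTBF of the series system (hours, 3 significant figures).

Series of exponential components: λ_sys = Σ λ_i
λ_sys = 0.000013 + 0.0000051 + 0.0000020 + 0.00021 + 0.00000089 + 0.0000019 = 2.3289e-04 /h
MTBF = 1 / λ_sys = 4290 h

4290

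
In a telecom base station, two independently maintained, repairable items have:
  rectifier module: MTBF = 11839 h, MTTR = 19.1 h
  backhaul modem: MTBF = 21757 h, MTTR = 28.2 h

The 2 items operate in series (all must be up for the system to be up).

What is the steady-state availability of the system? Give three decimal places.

0.997

A(rectifier module) = MTBF/(MTBF+MTTR) = 11839/(11839+19.1) = 0.998389
A(backhaul modem) = MTBF/(MTBF+MTTR) = 21757/(21757+28.2) = 0.998706
Series availability: 0.998389 × 0.998706 = 0.997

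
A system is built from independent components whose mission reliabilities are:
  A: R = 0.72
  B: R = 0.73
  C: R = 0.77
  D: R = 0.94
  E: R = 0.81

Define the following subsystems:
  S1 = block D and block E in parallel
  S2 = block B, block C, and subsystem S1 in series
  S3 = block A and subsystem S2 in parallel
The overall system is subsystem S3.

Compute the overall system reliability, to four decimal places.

0.8756

Parallel (D and E): 1 − (1 − 0.940000)(1 − 0.810000) = 0.988600
Series (B, C, and [0.988600]): 0.730000 × 0.770000 × 0.988600 = 0.555692
Parallel (A and [0.555692]): 1 − (1 − 0.720000)(1 − 0.555692) = 0.8756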